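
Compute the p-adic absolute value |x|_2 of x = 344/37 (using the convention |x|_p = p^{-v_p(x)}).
|344/37|_2 = 1/8

Step 1 — compute v_2(x) by factoring powers of 2 out of the numerator and denominator: v_2(344/37) = 3. Step 2 — apply |x|_p = p^{-v_p(x)} = 2^{-3} = 1/8.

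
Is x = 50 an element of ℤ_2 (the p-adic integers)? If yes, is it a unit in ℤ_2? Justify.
x ∈ ℤ_2 but not a unit; v_2(x) = 1 > 0

ℤ_2 = {x ∈ ℚ_2 : v_2(x) ≥ 0} and ℤ_2^× = {x ∈ ℤ_2 : v_2(x) = 0}. Here v_2(50) = v_2(num) − v_2(den) = 1; compare against these criteria.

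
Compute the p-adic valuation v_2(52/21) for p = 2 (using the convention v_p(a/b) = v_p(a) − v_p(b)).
v_2(52/21) = 2

Factor powers of 2 from the numerator and denominator of the reduced fraction: 52 = 2^2 · 13 and 21 = 2^0 · 21. Apply v_p(a/b) = v_p(a) − v_p(b): v_2(52/21) = 2 − 0 = 2.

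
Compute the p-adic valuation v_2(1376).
v_2(1376) = 5

v_2(n) is the largest exponent k such that 2^k divides n. Factor out: 1376 = 2^5 · 43. (Sign doesn't affect v_p.) So v_2(1376) = 5.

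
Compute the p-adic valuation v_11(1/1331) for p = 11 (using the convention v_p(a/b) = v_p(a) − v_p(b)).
v_11(1/1331) = -3

Factor powers of 11 from the numerator and denominator of the reduced fraction: 1 = 11^0 · 1 and 1331 = 11^3 · 1. Apply v_p(a/b) = v_p(a) − v_p(b): v_11(1/1331) = 0 − 3 = -3.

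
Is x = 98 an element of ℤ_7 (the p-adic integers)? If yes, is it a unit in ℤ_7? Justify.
x ∈ ℤ_7 but not a unit; v_7(x) = 2 > 0

ℤ_7 = {x ∈ ℚ_7 : v_7(x) ≥ 0} and ℤ_7^× = {x ∈ ℤ_7 : v_7(x) = 0}. Here v_7(98) = v_7(num) − v_7(den) = 2; compare against these criteria.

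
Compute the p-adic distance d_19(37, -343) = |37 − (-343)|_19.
d_19(37, -343) = 1/19

Step 1 — x − y = 37 − (-343) = 380. Step 2 — v_19(380) = 1 (factor: 380 = (19^1 · 20); the sign does not affect v_p). Step 3 — |x − y|_19 = 19^{-1} = 1/19.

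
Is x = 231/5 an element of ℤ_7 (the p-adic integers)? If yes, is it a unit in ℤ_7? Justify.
x ∈ ℤ_7 but not a unit; v_7(x) = 1 > 0

ℤ_7 = {x ∈ ℚ_7 : v_7(x) ≥ 0} and ℤ_7^× = {x ∈ ℤ_7 : v_7(x) = 0}. Here v_7(231/5) = v_7(num) − v_7(den) = 1; compare against these criteria.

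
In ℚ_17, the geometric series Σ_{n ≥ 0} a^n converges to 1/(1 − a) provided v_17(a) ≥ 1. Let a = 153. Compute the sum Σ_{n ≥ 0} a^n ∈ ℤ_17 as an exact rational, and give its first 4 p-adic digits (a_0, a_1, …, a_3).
Σ a^n = 1/(1 − a) = -1/152;  first 4 digits = (1, 9, 13, 2)

v_17(a) = 1 ≥ 1, so the series converges in ℤ_17 to 1/(1 − a) = 1/(1 − 153) = -1/152. Expand this rational in ℤ_17: compute digits iteratively via d_i = x_i mod 17, x_{i+1} = (x_i − d_i)/17. The first 4 digits are (1, 9, 13, 2).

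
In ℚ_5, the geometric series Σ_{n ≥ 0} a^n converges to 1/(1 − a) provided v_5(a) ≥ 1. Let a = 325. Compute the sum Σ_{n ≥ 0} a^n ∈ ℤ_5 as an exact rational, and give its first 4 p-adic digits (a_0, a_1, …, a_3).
Σ a^n = 1/(1 − a) = -1/324;  first 4 digits = (1, 0, 3, 2)

v_5(a) = 2 ≥ 1, so the series converges in ℤ_5 to 1/(1 − a) = 1/(1 − 325) = -1/324. Expand this rational in ℤ_5: compute digits iteratively via d_i = x_i mod 5, x_{i+1} = (x_i − d_i)/5. The first 4 digits are (1, 0, 3, 2).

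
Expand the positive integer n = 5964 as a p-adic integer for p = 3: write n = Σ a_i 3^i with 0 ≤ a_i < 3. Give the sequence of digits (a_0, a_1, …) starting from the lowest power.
(a_0, a_1, …) = (0, 2, 2, 1, 1, 0, 2, 2)

Repeated division by 3 gives the digits low-to-high: 5964 = 2·3^1 + 2·3^2 + 1·3^3 + 1·3^4 + 2·3^6 + 2·3^7. Digit sequence: (0, 2, 2, 1, 1, 0, 2, 2).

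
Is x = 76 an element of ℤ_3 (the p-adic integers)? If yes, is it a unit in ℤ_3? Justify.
x ∈ ℤ_3^× (unit); v_3(x) = 0

ℤ_3 = {x ∈ ℚ_3 : v_3(x) ≥ 0} and ℤ_3^× = {x ∈ ℤ_3 : v_3(x) = 0}. Here v_3(76) = v_3(num) − v_3(den) = 0; compare against these criteria.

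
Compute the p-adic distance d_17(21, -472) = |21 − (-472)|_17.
d_17(21, -472) = 1/17

Step 1 — x − y = 21 − (-472) = 493. Step 2 — v_17(493) = 1 (factor: 493 = (17^1 · 29); the sign does not affect v_p). Step 3 — |x − y|_17 = 17^{-1} = 1/17.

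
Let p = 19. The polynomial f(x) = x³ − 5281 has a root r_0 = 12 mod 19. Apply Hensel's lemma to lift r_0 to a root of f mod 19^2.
r_1 = 240 (mod 361)

Hensel: r_{i+1} = r_i − f(r_i)/f′(r_i) mod 19^{i+2}, where f′(x) = 3x². Iterate:
  r_0 = 12 (mod 19)
  r_1 = 240 (mod 361)
Final: r = 240 with f(r) ≡ 0 mod 19^2.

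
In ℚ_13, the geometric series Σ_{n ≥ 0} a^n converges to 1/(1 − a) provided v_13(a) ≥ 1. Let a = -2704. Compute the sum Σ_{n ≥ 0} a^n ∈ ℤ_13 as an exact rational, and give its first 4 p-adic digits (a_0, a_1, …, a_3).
Σ a^n = 1/(1 − a) = 1/2705;  first 4 digits = (1, 0, 10, 11)

v_13(a) = 2 ≥ 1, so the series converges in ℤ_13 to 1/(1 − a) = 1/(1 − (-2704)) = 1/2705. Expand this rational in ℤ_13: compute digits iteratively via d_i = x_i mod 13, x_{i+1} = (x_i − d_i)/13. The first 4 digits are (1, 0, 10, 11).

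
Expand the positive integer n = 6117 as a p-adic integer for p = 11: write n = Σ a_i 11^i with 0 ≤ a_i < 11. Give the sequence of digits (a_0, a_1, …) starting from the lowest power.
(a_0, a_1, …) = (1, 6, 6, 4)

Repeated division by 11 gives the digits low-to-high: 6117 = 1 + 6·11^1 + 6·11^2 + 4·11^3. Digit sequence: (1, 6, 6, 4).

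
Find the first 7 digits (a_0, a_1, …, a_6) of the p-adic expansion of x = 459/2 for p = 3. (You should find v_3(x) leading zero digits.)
(a_0, …, a_6) = (0, 0, 0, 1, 1, 2, 1)

v_3(459/2) = 3, so a_0 = ... = a_2 = 0. Factor out: x = 3^3 · u with u = 17/2 a unit in ℤ_3. Expand u iteratively via a_{v+i} = u_i mod 3, u_{i+1} = (u_i − a_{v+i})/3:
  u_0 = 17/2;  a_3 = 1;  u_1 = (u_0 − 1)/3 = 5/2
  u_1 = 5/2;  a_4 = 1;  u_2 = (u_1 − 1)/3 = 1/2
  u_2 = 1/2;  a_5 = 2;  u_3 = (u_2 − 2)/3 = -1/2
  u_3 = -1/2;  a_6 = 1;  u_4 = (u_3 − 1)/3 = -1/2
Digits: (0, 0, 0, 1, 1, 2, 1).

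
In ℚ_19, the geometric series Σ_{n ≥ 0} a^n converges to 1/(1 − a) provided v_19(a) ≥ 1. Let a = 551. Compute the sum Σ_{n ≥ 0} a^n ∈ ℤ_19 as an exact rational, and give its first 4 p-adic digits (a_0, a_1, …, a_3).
Σ a^n = 1/(1 − a) = -1/550;  first 4 digits = (1, 10, 6, 18)

v_19(a) = 1 ≥ 1, so the series converges in ℤ_19 to 1/(1 − a) = 1/(1 − 551) = -1/550. Expand this rational in ℤ_19: compute digits iteratively via d_i = x_i mod 19, x_{i+1} = (x_i − d_i)/19. The first 4 digits are (1, 10, 6, 18).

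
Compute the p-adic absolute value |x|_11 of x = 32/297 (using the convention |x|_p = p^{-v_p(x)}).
|32/297|_11 = 11

Step 1 — compute v_11(x) by factoring powers of 11 out of the numerator and denominator: v_11(32/297) = -1. Step 2 — apply |x|_p = p^{-v_p(x)} = 11^{1} = 11.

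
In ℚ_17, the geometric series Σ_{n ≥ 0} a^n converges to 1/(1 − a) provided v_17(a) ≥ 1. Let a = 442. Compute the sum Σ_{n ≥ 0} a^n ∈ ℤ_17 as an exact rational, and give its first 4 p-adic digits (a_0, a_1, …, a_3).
Σ a^n = 1/(1 − a) = -1/441;  first 4 digits = (1, 9, 14, 3)

v_17(a) = 1 ≥ 1, so the series converges in ℤ_17 to 1/(1 − a) = 1/(1 − 442) = -1/441. Expand this rational in ℤ_17: compute digits iteratively via d_i = x_i mod 17, x_{i+1} = (x_i − d_i)/17. The first 4 digits are (1, 9, 14, 3).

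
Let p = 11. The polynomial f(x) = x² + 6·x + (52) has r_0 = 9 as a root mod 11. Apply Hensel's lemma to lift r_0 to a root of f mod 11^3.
r_2 = 1065 (mod 1331)

Hensel: r_{i+1} = r_i − f(r_i)·(f′(r_i))^{-1} mod 11^{i+2}, f′(x) = 2x + 6. Iterate:
  r_0 = 9 (mod 11)
  r_1 = 97 (mod 121)
  r_2 = 1065 (mod 1331)
Final: r = 1065 satisfies f(r) ≡ 0 mod 11^3.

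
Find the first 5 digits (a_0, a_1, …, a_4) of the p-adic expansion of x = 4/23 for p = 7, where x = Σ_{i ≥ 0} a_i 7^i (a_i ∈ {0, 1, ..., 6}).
(a_0, …, a_4) = (2, 4, 0, 6, 4)

v_7(4/23) = 0 (numerator and denominator both coprime to 7), so x ∈ ℤ_7^×. Compute digits iteratively via a_i = x_i mod 7, x_{i+1} = (x_i − a_i)/7, with x_0 = x:
  x_0 = 4/23;  a_0 = 2;  x_1 = (x_0 − 2)/7 = -6/23
  x_1 = -6/23;  a_1 = 4;  x_2 = (x_1 − 4)/7 = -14/23
  x_2 = -14/23;  a_2 = 0;  x_3 = (x_2 − 0)/7 = -2/23
  x_3 = -2/23;  a_3 = 6;  x_4 = (x_3 − 6)/7 = -20/23
  x_4 = -20/23;  a_4 = 4;  x_5 = (x_4 − 4)/7 = -16/23
Digits: (2, 4, 0, 6, 4).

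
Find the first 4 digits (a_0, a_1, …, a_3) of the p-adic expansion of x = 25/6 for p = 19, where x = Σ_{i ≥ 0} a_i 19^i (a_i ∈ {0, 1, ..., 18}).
(a_0, …, a_3) = (1, 16, 15, 15)

v_19(25/6) = 0 (numerator and denominator both coprime to 19), so x ∈ ℤ_19^×. Compute digits iteratively via a_i = x_i mod 19, x_{i+1} = (x_i − a_i)/19, with x_0 = x:
  x_0 = 25/6;  a_0 = 1;  x_1 = (x_0 − 1)/19 = 1/6
  x_1 = 1/6;  a_1 = 16;  x_2 = (x_1 − 16)/19 = -5/6
  x_2 = -5/6;  a_2 = 15;  x_3 = (x_2 − 15)/19 = -5/6
  x_3 = -5/6;  a_3 = 15;  x_4 = (x_3 − 15)/19 = -5/6
Digits: (1, 16, 15, 15).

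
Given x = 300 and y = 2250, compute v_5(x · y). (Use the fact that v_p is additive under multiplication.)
v_5(675000) = 5

v_p(x) = 2 (factor: 300 = 5^2 · 12); v_p(y) = 3 (factor: 2250 = 5^3 · 18). Additivity: v_p(xy) = v_p(x) + v_p(y) = 2 + 3 = 5. (Direct check: xy = 675000 = 5^5 · (216).)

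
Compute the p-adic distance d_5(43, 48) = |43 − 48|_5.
d_5(43, 48) = 1/5

Step 1 — x − y = 43 − 48 = -5. Step 2 — v_5(-5) = 1 (factor: -5 = −(5^1 · 1); the sign does not affect v_p). Step 3 — |x − y|_5 = 5^{-1} = 1/5.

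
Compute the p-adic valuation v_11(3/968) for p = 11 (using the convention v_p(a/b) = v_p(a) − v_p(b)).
v_11(3/968) = -2

Factor powers of 11 from the numerator and denominator of the reduced fraction: 3 = 11^0 · 3 and 968 = 11^2 · 8. Apply v_p(a/b) = v_p(a) − v_p(b): v_11(3/968) = 0 − 2 = -2.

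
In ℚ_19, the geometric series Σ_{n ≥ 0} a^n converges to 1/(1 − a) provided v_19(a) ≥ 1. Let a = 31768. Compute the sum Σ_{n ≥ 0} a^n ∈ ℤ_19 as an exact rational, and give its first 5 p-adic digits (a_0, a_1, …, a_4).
Σ a^n = 1/(1 − a) = -1/31767;  first 5 digits = (1, 0, 12, 4, 11)

v_19(a) = 2 ≥ 1, so the series converges in ℤ_19 to 1/(1 − a) = 1/(1 − 31768) = -1/31767. Expand this rational in ℤ_19: compute digits iteratively via d_i = x_i mod 19, x_{i+1} = (x_i − d_i)/19. The first 5 digits are (1, 0, 12, 4, 11).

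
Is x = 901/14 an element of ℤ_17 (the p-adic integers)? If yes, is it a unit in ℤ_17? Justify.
x ∈ ℤ_17 but not a unit; v_17(x) = 1 > 0

ℤ_17 = {x ∈ ℚ_17 : v_17(x) ≥ 0} and ℤ_17^× = {x ∈ ℤ_17 : v_17(x) = 0}. Here v_17(901/14) = v_17(num) − v_17(den) = 1; compare against these criteria.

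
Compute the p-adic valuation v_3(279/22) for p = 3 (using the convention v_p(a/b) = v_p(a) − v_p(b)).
v_3(279/22) = 2

Factor powers of 3 from the numerator and denominator of the reduced fraction: 279 = 3^2 · 31 and 22 = 3^0 · 22. Apply v_p(a/b) = v_p(a) − v_p(b): v_3(279/22) = 2 − 0 = 2.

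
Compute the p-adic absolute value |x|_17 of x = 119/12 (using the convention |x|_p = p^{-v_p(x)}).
|119/12|_17 = 1/17

Step 1 — compute v_17(x) by factoring powers of 17 out of the numerator and denominator: v_17(119/12) = 1. Step 2 — apply |x|_p = p^{-v_p(x)} = 17^{-1} = 1/17.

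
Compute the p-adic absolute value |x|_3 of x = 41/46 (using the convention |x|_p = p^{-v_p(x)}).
|41/46|_3 = 1

Step 1 — compute v_3(x) by factoring powers of 3 out of the numerator and denominator: v_3(41/46) = 0. Step 2 — apply |x|_p = p^{-v_p(x)} = 3^{0} = 1.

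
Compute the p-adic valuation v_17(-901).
v_17(-901) = 1

v_17(n) is the largest exponent k such that 17^k divides n. Factor out: -901 = -17^1 · 53. (Sign doesn't affect v_p.) So v_17(-901) = 1.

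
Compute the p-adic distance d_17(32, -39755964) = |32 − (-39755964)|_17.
d_17(32, -39755964) = 1/1419857

Step 1 — x − y = 32 − (-39755964) = 39755996. Step 2 — v_17(39755996) = 5 (factor: 39755996 = (17^5 · 28); the sign does not affect v_p). Step 3 — |x − y|_17 = 17^{-5} = 1/1419857.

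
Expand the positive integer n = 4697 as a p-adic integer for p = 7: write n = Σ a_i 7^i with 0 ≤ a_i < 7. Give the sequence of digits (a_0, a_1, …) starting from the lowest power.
(a_0, a_1, …) = (0, 6, 4, 6, 1)

Repeated division by 7 gives the digits low-to-high: 4697 = 6·7^1 + 4·7^2 + 6·7^3 + 1·7^4. Digit sequence: (0, 6, 4, 6, 1).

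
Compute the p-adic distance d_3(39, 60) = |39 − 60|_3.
d_3(39, 60) = 1/3

Step 1 — x − y = 39 − 60 = -21. Step 2 — v_3(-21) = 1 (factor: -21 = −(3^1 · 7); the sign does not affect v_p). Step 3 — |x − y|_3 = 3^{-1} = 1/3.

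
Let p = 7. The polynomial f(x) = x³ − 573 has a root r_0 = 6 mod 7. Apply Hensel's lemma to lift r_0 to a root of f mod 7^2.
r_1 = 27 (mod 49)

Hensel: r_{i+1} = r_i − f(r_i)/f′(r_i) mod 7^{i+2}, where f′(x) = 3x². Iterate:
  r_0 = 6 (mod 7)
  r_1 = 27 (mod 49)
Final: r = 27 with f(r) ≡ 0 mod 7^2.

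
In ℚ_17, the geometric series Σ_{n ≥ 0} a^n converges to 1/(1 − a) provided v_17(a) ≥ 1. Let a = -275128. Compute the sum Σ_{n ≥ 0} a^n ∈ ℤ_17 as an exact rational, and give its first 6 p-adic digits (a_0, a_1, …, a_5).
Σ a^n = 1/(1 − a) = 1/275129;  first 6 digits = (1, 0, 0, 12, 13, 16)

v_17(a) = 3 ≥ 1, so the series converges in ℤ_17 to 1/(1 − a) = 1/(1 − (-275128)) = 1/275129. Expand this rational in ℤ_17: compute digits iteratively via d_i = x_i mod 17, x_{i+1} = (x_i − d_i)/17. The first 6 digits are (1, 0, 0, 12, 13, 16).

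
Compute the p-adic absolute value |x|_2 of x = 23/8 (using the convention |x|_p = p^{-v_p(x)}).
|23/8|_2 = 8

Step 1 — compute v_2(x) by factoring powers of 2 out of the numerator and denominator: v_2(23/8) = -3. Step 2 — apply |x|_p = p^{-v_p(x)} = 2^{3} = 8.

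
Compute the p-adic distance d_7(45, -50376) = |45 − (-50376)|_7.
d_7(45, -50376) = 1/16807

Step 1 — x − y = 45 − (-50376) = 50421. Step 2 — v_7(50421) = 5 (factor: 50421 = (7^5 · 3); the sign does not affect v_p). Step 3 — |x − y|_7 = 7^{-5} = 1/16807.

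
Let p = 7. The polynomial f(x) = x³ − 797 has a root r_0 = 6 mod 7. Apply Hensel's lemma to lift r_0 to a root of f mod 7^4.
r_3 = 20 (mod 2401)

Hensel: r_{i+1} = r_i − f(r_i)/f′(r_i) mod 7^{i+2}, where f′(x) = 3x². Iterate:
  r_0 = 6 (mod 7)
  r_1 = 20 (mod 49)
  r_2 = 20 (mod 343)
  r_3 = 20 (mod 2401)
Final: r = 20 with f(r) ≡ 0 mod 7^4.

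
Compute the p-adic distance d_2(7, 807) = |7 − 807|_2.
d_2(7, 807) = 1/32

Step 1 — x − y = 7 − 807 = -800. Step 2 — v_2(-800) = 5 (factor: -800 = −(2^5 · 25); the sign does not affect v_p). Step 3 — |x − y|_2 = 2^{-5} = 1/32.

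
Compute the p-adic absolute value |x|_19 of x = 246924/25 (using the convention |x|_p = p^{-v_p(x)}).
|246924/25|_19 = 1/6859

Step 1 — compute v_19(x) by factoring powers of 19 out of the numerator and denominator: v_19(246924/25) = 3. Step 2 — apply |x|_p = p^{-v_p(x)} = 19^{-3} = 1/6859.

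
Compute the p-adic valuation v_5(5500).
v_5(5500) = 3

v_5(n) is the largest exponent k such that 5^k divides n. Factor out: 5500 = 5^3 · 44. (Sign doesn't affect v_p.) So v_5(5500) = 3.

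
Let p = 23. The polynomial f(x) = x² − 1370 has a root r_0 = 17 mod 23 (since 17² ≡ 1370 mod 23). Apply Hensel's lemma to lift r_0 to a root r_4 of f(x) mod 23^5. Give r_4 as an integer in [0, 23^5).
r_4 = 1239947 (mod 6436343)

Hensel's recurrence: r_{i+1} = r_i − f(r_i)·(f′(r_i))^{-1} mod 23^{i+2}, with f′(x) = 2x. Iterate:
  r_0 = 17 (mod 23)
  r_1 = 500 (mod 529)
  r_2 = 11080 (mod 12167)
  r_3 = 120583 (mod 279841)
  r_4 = 1239947 (mod 6436343)
Final: r_4 = 1239947, and one checks f(r_4) ≡ 0 mod 23^5.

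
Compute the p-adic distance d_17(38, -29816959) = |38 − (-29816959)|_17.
d_17(38, -29816959) = 1/1419857

Step 1 — x − y = 38 − (-29816959) = 29816997. Step 2 — v_17(29816997) = 5 (factor: 29816997 = (17^5 · 21); the sign does not affect v_p). Step 3 — |x − y|_17 = 17^{-5} = 1/1419857.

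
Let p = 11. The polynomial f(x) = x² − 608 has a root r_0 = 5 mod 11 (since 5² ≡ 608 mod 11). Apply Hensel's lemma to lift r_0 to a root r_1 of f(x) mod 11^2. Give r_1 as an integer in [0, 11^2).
r_1 = 27 (mod 121)

Hensel's recurrence: r_{i+1} = r_i − f(r_i)·(f′(r_i))^{-1} mod 11^{i+2}, with f′(x) = 2x. Iterate:
  r_0 = 5 (mod 11)
  r_1 = 27 (mod 121)
Final: r_1 = 27, and one checks f(r_1) ≡ 0 mod 11^2.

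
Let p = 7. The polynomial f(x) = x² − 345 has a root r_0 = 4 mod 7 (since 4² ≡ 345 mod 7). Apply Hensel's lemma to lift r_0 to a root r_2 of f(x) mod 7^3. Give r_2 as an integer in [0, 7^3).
r_2 = 235 (mod 343)

Hensel's recurrence: r_{i+1} = r_i − f(r_i)·(f′(r_i))^{-1} mod 7^{i+2}, with f′(x) = 2x. Iterate:
  r_0 = 4 (mod 7)
  r_1 = 39 (mod 49)
  r_2 = 235 (mod 343)
Final: r_2 = 235, and one checks f(r_2) ≡ 0 mod 7^3.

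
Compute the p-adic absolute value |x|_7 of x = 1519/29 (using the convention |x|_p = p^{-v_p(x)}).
|1519/29|_7 = 1/49

Step 1 — compute v_7(x) by factoring powers of 7 out of the numerator and denominator: v_7(1519/29) = 2. Step 2 — apply |x|_p = p^{-v_p(x)} = 7^{-2} = 1/49.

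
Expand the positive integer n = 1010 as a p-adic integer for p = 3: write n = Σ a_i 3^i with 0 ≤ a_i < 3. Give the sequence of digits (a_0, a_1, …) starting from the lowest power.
(a_0, a_1, …) = (2, 0, 1, 1, 0, 1, 1)

Repeated division by 3 gives the digits low-to-high: 1010 = 2 + 1·3^2 + 1·3^3 + 1·3^5 + 1·3^6. Digit sequence: (2, 0, 1, 1, 0, 1, 1).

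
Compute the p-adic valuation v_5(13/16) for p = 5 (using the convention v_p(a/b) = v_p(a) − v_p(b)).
v_5(13/16) = 0

Factor powers of 5 from the numerator and denominator of the reduced fraction: 13 = 5^0 · 13 and 16 = 5^0 · 16. Apply v_p(a/b) = v_p(a) − v_p(b): v_5(13/16) = 0 − 0 = 0.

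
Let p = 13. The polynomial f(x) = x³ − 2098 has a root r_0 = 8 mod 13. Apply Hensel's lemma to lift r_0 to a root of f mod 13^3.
r_2 = 606 (mod 2197)

Hensel: r_{i+1} = r_i − f(r_i)/f′(r_i) mod 13^{i+2}, where f′(x) = 3x². Iterate:
  r_0 = 8 (mod 13)
  r_1 = 99 (mod 169)
  r_2 = 606 (mod 2197)
Final: r = 606 with f(r) ≡ 0 mod 13^3.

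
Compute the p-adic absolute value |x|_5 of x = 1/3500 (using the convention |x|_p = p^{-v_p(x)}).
|1/3500|_5 = 125

Step 1 — compute v_5(x) by factoring powers of 5 out of the numerator and denominator: v_5(1/3500) = -3. Step 2 — apply |x|_p = p^{-v_p(x)} = 5^{3} = 125.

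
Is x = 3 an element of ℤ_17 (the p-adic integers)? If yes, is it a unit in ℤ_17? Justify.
x ∈ ℤ_17^× (unit); v_17(x) = 0

ℤ_17 = {x ∈ ℚ_17 : v_17(x) ≥ 0} and ℤ_17^× = {x ∈ ℤ_17 : v_17(x) = 0}. Here v_17(3) = v_17(num) − v_17(den) = 0; compare against these criteria.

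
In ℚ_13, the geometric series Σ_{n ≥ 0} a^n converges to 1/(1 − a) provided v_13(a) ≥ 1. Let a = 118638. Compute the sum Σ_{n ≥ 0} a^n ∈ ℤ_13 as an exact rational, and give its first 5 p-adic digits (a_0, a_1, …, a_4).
Σ a^n = 1/(1 − a) = -1/118637;  first 5 digits = (1, 0, 0, 2, 4)

v_13(a) = 3 ≥ 1, so the series converges in ℤ_13 to 1/(1 − a) = 1/(1 − 118638) = -1/118637. Expand this rational in ℤ_13: compute digits iteratively via d_i = x_i mod 13, x_{i+1} = (x_i − d_i)/13. The first 5 digits are (1, 0, 0, 2, 4).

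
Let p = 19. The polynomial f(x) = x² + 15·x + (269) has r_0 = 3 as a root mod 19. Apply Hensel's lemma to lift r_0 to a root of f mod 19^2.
r_1 = 22 (mod 361)

Hensel: r_{i+1} = r_i − f(r_i)·(f′(r_i))^{-1} mod 19^{i+2}, f′(x) = 2x + 15. Iterate:
  r_0 = 3 (mod 19)
  r_1 = 22 (mod 361)
Final: r = 22 satisfies f(r) ≡ 0 mod 19^2.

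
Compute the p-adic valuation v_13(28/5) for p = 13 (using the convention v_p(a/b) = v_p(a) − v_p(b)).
v_13(28/5) = 0

Factor powers of 13 from the numerator and denominator of the reduced fraction: 28 = 13^0 · 28 and 5 = 13^0 · 5. Apply v_p(a/b) = v_p(a) − v_p(b): v_13(28/5) = 0 − 0 = 0.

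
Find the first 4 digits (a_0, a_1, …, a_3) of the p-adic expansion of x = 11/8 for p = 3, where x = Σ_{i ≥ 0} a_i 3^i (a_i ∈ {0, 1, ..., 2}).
(a_0, …, a_3) = (1, 2, 2, 1)

v_3(11/8) = 0 (numerator and denominator both coprime to 3), so x ∈ ℤ_3^×. Compute digits iteratively via a_i = x_i mod 3, x_{i+1} = (x_i − a_i)/3, with x_0 = x:
  x_0 = 11/8;  a_0 = 1;  x_1 = (x_0 − 1)/3 = 1/8
  x_1 = 1/8;  a_1 = 2;  x_2 = (x_1 − 2)/3 = -5/8
  x_2 = -5/8;  a_2 = 2;  x_3 = (x_2 − 2)/3 = -7/8
  x_3 = -7/8;  a_3 = 1;  x_4 = (x_3 − 1)/3 = -5/8
Digits: (1, 2, 2, 1).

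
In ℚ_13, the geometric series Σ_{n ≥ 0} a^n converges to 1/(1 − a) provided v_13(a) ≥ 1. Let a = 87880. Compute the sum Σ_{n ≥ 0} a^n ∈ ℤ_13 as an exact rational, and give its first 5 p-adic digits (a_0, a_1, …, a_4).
Σ a^n = 1/(1 − a) = -1/87879;  first 5 digits = (1, 0, 0, 1, 3)

v_13(a) = 3 ≥ 1, so the series converges in ℤ_13 to 1/(1 − a) = 1/(1 − 87880) = -1/87879. Expand this rational in ℤ_13: compute digits iteratively via d_i = x_i mod 13, x_{i+1} = (x_i − d_i)/13. The first 5 digits are (1, 0, 0, 1, 3).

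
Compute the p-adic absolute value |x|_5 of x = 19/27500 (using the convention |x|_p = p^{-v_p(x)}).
|19/27500|_5 = 625

Step 1 — compute v_5(x) by factoring powers of 5 out of the numerator and denominator: v_5(19/27500) = -4. Step 2 — apply |x|_p = p^{-v_p(x)} = 5^{4} = 625.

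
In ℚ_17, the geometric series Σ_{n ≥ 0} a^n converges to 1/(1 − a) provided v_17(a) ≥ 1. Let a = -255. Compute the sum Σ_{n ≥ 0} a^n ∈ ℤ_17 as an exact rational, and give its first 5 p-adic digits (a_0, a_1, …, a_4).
Σ a^n = 1/(1 − a) = 1/256;  first 5 digits = (1, 2, 3, 4, 5)

v_17(a) = 1 ≥ 1, so the series converges in ℤ_17 to 1/(1 − a) = 1/(1 − (-255)) = 1/256. Expand this rational in ℤ_17: compute digits iteratively via d_i = x_i mod 17, x_{i+1} = (x_i − d_i)/17. The first 5 digits are (1, 2, 3, 4, 5).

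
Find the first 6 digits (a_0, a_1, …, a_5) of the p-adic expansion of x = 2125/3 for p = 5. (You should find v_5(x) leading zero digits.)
(a_0, …, a_5) = (0, 0, 0, 4, 2, 3)

v_5(2125/3) = 3, so a_0 = ... = a_2 = 0. Factor out: x = 5^3 · u with u = 17/3 a unit in ℤ_5. Expand u iteratively via a_{v+i} = u_i mod 5, u_{i+1} = (u_i − a_{v+i})/5:
  u_0 = 17/3;  a_3 = 4;  u_1 = (u_0 − 4)/5 = 1/3
  u_1 = 1/3;  a_4 = 2;  u_2 = (u_1 − 2)/5 = -1/3
  u_2 = -1/3;  a_5 = 3;  u_3 = (u_2 − 3)/5 = -2/3
Digits: (0, 0, 0, 4, 2, 3).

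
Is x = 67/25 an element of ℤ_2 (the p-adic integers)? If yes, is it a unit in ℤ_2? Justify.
x ∈ ℤ_2^× (unit); v_2(x) = 0

ℤ_2 = {x ∈ ℚ_2 : v_2(x) ≥ 0} and ℤ_2^× = {x ∈ ℤ_2 : v_2(x) = 0}. Here v_2(67/25) = v_2(num) − v_2(den) = 0; compare against these criteria.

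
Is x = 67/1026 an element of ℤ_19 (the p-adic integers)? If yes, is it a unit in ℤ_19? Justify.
x ∉ ℤ_19 (v_19(x) = -1 < 0)

ℤ_19 = {x ∈ ℚ_19 : v_19(x) ≥ 0} and ℤ_19^× = {x ∈ ℤ_19 : v_19(x) = 0}. Here v_19(67/1026) = v_19(num) − v_19(den) = -1; compare against these criteria.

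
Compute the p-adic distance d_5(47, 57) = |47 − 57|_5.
d_5(47, 57) = 1/5

Step 1 — x − y = 47 − 57 = -10. Step 2 — v_5(-10) = 1 (factor: -10 = −(5^1 · 2); the sign does not affect v_p). Step 3 — |x − y|_5 = 5^{-1} = 1/5.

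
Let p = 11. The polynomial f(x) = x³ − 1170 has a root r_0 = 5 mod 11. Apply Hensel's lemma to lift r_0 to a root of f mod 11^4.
r_3 = 12611 (mod 14641)

Hensel: r_{i+1} = r_i − f(r_i)/f′(r_i) mod 11^{i+2}, where f′(x) = 3x². Iterate:
  r_0 = 5 (mod 11)
  r_1 = 27 (mod 121)
  r_2 = 632 (mod 1331)
  r_3 = 12611 (mod 14641)
Final: r = 12611 with f(r) ≡ 0 mod 11^4.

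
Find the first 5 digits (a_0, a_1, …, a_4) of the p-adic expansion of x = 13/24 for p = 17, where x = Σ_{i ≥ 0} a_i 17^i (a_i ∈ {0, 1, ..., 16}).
(a_0, …, a_4) = (14, 7, 13, 7, 13)

v_17(13/24) = 0 (numerator and denominator both coprime to 17), so x ∈ ℤ_17^×. Compute digits iteratively via a_i = x_i mod 17, x_{i+1} = (x_i − a_i)/17, with x_0 = x:
  x_0 = 13/24;  a_0 = 14;  x_1 = (x_0 − 14)/17 = -19/24
  x_1 = -19/24;  a_1 = 7;  x_2 = (x_1 − 7)/17 = -11/24
  x_2 = -11/24;  a_2 = 13;  x_3 = (x_2 − 13)/17 = -19/24
  x_3 = -19/24;  a_3 = 7;  x_4 = (x_3 − 7)/17 = -11/24
  x_4 = -11/24;  a_4 = 13;  x_5 = (x_4 − 13)/17 = -19/24
Digits: (14, 7, 13, 7, 13).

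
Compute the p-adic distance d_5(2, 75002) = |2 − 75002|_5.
d_5(2, 75002) = 1/3125

Step 1 — x − y = 2 − 75002 = -75000. Step 2 — v_5(-75000) = 5 (factor: -75000 = −(5^5 · 24); the sign does not affect v_p). Step 3 — |x − y|_5 = 5^{-5} = 1/3125.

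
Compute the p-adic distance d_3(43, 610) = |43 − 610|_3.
d_3(43, 610) = 1/81

Step 1 — x − y = 43 − 610 = -567. Step 2 — v_3(-567) = 4 (factor: -567 = −(3^4 · 7); the sign does not affect v_p). Step 3 — |x − y|_3 = 3^{-4} = 1/81.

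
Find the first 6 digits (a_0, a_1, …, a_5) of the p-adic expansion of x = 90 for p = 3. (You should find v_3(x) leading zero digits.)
(a_0, …, a_5) = (0, 0, 1, 0, 1, 0)

v_3(90) = 2, so a_0 = ... = a_1 = 0. Factor out: x = 3^2 · u with u = 10 a unit in ℤ_3. Expand u iteratively via a_{v+i} = u_i mod 3, u_{i+1} = (u_i − a_{v+i})/3:
  u_0 = 10;  a_2 = 1;  u_1 = (u_0 − 1)/3 = 3
  u_1 = 3;  a_3 = 0;  u_2 = (u_1 − 0)/3 = 1
  u_2 = 1;  a_4 = 1;  u_3 = (u_2 − 1)/3 = 0
  u_3 = 0;  a_5 = 0;  u_4 = (u_3 − 0)/3 = 0
Digits: (0, 0, 1, 0, 1, 0).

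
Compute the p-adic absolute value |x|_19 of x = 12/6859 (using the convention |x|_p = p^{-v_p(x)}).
|12/6859|_19 = 6859

Step 1 — compute v_19(x) by factoring powers of 19 out of the numerator and denominator: v_19(12/6859) = -3. Step 2 — apply |x|_p = p^{-v_p(x)} = 19^{3} = 6859.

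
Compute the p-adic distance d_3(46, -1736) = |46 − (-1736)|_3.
d_3(46, -1736) = 1/81

Step 1 — x − y = 46 − (-1736) = 1782. Step 2 — v_3(1782) = 4 (factor: 1782 = (3^4 · 22); the sign does not affect v_p). Step 3 — |x − y|_3 = 3^{-4} = 1/81.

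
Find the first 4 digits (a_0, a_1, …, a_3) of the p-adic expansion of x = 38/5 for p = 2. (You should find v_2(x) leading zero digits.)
(a_0, …, a_3) = (0, 1, 1, 1)

v_2(38/5) = 1, so a_0 = ... = a_0 = 0. Factor out: x = 2^1 · u with u = 19/5 a unit in ℤ_2. Expand u iteratively via a_{v+i} = u_i mod 2, u_{i+1} = (u_i − a_{v+i})/2:
  u_0 = 19/5;  a_1 = 1;  u_1 = (u_0 − 1)/2 = 7/5
  u_1 = 7/5;  a_2 = 1;  u_2 = (u_1 − 1)/2 = 1/5
  u_2 = 1/5;  a_3 = 1;  u_3 = (u_2 − 1)/2 = -2/5
Digits: (0, 1, 1, 1).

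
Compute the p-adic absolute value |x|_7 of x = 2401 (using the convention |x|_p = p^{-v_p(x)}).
|2401|_7 = 1/2401

Step 1 — compute v_7(x) by factoring powers of 7 out of the numerator and denominator: v_7(2401) = 4. Step 2 — apply |x|_p = p^{-v_p(x)} = 7^{-4} = 1/2401.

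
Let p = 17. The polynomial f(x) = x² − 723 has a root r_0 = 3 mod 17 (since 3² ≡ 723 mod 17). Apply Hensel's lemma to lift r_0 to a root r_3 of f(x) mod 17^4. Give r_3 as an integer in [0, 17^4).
r_3 = 26421 (mod 83521)

Hensel's recurrence: r_{i+1} = r_i − f(r_i)·(f′(r_i))^{-1} mod 17^{i+2}, with f′(x) = 2x. Iterate:
  r_0 = 3 (mod 17)
  r_1 = 122 (mod 289)
  r_2 = 1856 (mod 4913)
  r_3 = 26421 (mod 83521)
Final: r_3 = 26421, and one checks f(r_3) ≡ 0 mod 17^4.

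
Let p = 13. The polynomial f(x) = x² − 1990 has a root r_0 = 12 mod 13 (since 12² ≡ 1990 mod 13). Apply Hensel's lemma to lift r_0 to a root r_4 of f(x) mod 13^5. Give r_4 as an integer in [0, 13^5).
r_4 = 238393 (mod 371293)

Hensel's recurrence: r_{i+1} = r_i − f(r_i)·(f′(r_i))^{-1} mod 13^{i+2}, with f′(x) = 2x. Iterate:
  r_0 = 12 (mod 13)
  r_1 = 103 (mod 169)
  r_2 = 1117 (mod 2197)
  r_3 = 9905 (mod 28561)
  r_4 = 238393 (mod 371293)
Final: r_4 = 238393, and one checks f(r_4) ≡ 0 mod 13^5.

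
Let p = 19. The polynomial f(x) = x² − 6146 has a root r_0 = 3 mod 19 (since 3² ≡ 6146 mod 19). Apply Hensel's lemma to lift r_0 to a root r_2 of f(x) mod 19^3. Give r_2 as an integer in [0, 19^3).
r_2 = 2169 (mod 6859)

Hensel's recurrence: r_{i+1} = r_i − f(r_i)·(f′(r_i))^{-1} mod 19^{i+2}, with f′(x) = 2x. Iterate:
  r_0 = 3 (mod 19)
  r_1 = 3 (mod 361)
  r_2 = 2169 (mod 6859)
Final: r_2 = 2169, and one checks f(r_2) ≡ 0 mod 19^3.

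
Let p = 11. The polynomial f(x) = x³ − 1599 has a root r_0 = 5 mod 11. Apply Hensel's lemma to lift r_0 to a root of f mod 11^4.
r_3 = 7738 (mod 14641)

Hensel: r_{i+1} = r_i − f(r_i)/f′(r_i) mod 11^{i+2}, where f′(x) = 3x². Iterate:
  r_0 = 5 (mod 11)
  r_1 = 115 (mod 121)
  r_2 = 1083 (mod 1331)
  r_3 = 7738 (mod 14641)
Final: r = 7738 with f(r) ≡ 0 mod 11^4.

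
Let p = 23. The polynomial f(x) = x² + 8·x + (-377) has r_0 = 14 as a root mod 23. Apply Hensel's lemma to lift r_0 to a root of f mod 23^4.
r_3 = 50315 (mod 279841)

Hensel: r_{i+1} = r_i − f(r_i)·(f′(r_i))^{-1} mod 23^{i+2}, f′(x) = 2x + 8. Iterate:
  r_0 = 14 (mod 23)
  r_1 = 60 (mod 529)
  r_2 = 1647 (mod 12167)
  r_3 = 50315 (mod 279841)
Final: r = 50315 satisfies f(r) ≡ 0 mod 23^4.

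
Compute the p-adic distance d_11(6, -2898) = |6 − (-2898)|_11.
d_11(6, -2898) = 1/121

Step 1 — x − y = 6 − (-2898) = 2904. Step 2 — v_11(2904) = 2 (factor: 2904 = (11^2 · 24); the sign does not affect v_p). Step 3 — |x − y|_11 = 11^{-2} = 1/121.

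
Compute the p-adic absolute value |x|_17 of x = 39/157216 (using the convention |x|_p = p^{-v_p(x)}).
|39/157216|_17 = 4913

Step 1 — compute v_17(x) by factoring powers of 17 out of the numerator and denominator: v_17(39/157216) = -3. Step 2 — apply |x|_p = p^{-v_p(x)} = 17^{3} = 4913.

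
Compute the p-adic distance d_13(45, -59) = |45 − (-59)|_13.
d_13(45, -59) = 1/13

Step 1 — x − y = 45 − (-59) = 104. Step 2 — v_13(104) = 1 (factor: 104 = (13^1 · 8); the sign does not affect v_p). Step 3 — |x − y|_13 = 13^{-1} = 1/13.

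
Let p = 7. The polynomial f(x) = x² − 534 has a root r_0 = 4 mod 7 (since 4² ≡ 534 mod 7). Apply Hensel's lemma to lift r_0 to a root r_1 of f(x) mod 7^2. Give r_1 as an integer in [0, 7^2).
r_1 = 32 (mod 49)

Hensel's recurrence: r_{i+1} = r_i − f(r_i)·(f′(r_i))^{-1} mod 7^{i+2}, with f′(x) = 2x. Iterate:
  r_0 = 4 (mod 7)
  r_1 = 32 (mod 49)
Final: r_1 = 32, and one checks f(r_1) ≡ 0 mod 7^2.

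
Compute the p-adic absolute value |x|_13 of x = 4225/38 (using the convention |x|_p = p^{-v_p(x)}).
|4225/38|_13 = 1/169

Step 1 — compute v_13(x) by factoring powers of 13 out of the numerator and denominator: v_13(4225/38) = 2. Step 2 — apply |x|_p = p^{-v_p(x)} = 13^{-2} = 1/169.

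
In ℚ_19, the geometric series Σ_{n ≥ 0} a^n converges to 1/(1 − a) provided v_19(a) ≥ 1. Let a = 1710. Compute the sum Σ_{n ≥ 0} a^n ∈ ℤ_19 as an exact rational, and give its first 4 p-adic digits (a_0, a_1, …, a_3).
Σ a^n = 1/(1 − a) = -1/1709;  first 4 digits = (1, 14, 10, 16)

v_19(a) = 1 ≥ 1, so the series converges in ℤ_19 to 1/(1 − a) = 1/(1 − 1710) = -1/1709. Expand this rational in ℤ_19: compute digits iteratively via d_i = x_i mod 19, x_{i+1} = (x_i − d_i)/19. The first 4 digits are (1, 14, 10, 16).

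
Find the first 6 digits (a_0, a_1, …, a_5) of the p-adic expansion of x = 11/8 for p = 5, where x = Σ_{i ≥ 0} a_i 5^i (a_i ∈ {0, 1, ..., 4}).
(a_0, …, a_5) = (2, 3, 0, 3, 0, 3)

v_5(11/8) = 0 (numerator and denominator both coprime to 5), so x ∈ ℤ_5^×. Compute digits iteratively via a_i = x_i mod 5, x_{i+1} = (x_i − a_i)/5, with x_0 = x:
  x_0 = 11/8;  a_0 = 2;  x_1 = (x_0 − 2)/5 = -1/8
  x_1 = -1/8;  a_1 = 3;  x_2 = (x_1 − 3)/5 = -5/8
  x_2 = -5/8;  a_2 = 0;  x_3 = (x_2 − 0)/5 = -1/8
  x_3 = -1/8;  a_3 = 3;  x_4 = (x_3 − 3)/5 = -5/8
  x_4 = -5/8;  a_4 = 0;  x_5 = (x_4 − 0)/5 = -1/8
  x_5 = -1/8;  a_5 = 3;  x_6 = (x_5 − 3)/5 = -5/8
Digits: (2, 3, 0, 3, 0, 3).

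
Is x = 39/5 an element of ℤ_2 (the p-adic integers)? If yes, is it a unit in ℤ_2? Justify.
x ∈ ℤ_2^× (unit); v_2(x) = 0

ℤ_2 = {x ∈ ℚ_2 : v_2(x) ≥ 0} and ℤ_2^× = {x ∈ ℤ_2 : v_2(x) = 0}. Here v_2(39/5) = v_2(num) − v_2(den) = 0; compare against these criteria.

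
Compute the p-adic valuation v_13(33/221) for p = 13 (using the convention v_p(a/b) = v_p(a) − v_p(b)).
v_13(33/221) = -1

Factor powers of 13 from the numerator and denominator of the reduced fraction: 33 = 13^0 · 33 and 221 = 13^1 · 17. Apply v_p(a/b) = v_p(a) − v_p(b): v_13(33/221) = 0 − 1 = -1.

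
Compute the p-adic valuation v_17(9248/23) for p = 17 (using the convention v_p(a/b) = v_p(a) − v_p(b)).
v_17(9248/23) = 2

Factor powers of 17 from the numerator and denominator of the reduced fraction: 9248 = 17^2 · 32 and 23 = 17^0 · 23. Apply v_p(a/b) = v_p(a) − v_p(b): v_17(9248/23) = 2 − 0 = 2.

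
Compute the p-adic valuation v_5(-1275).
v_5(-1275) = 2

v_5(n) is the largest exponent k such that 5^k divides n. Factor out: -1275 = -5^2 · 51. (Sign doesn't affect v_p.) So v_5(-1275) = 2.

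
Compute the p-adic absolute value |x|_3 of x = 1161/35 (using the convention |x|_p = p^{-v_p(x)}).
|1161/35|_3 = 1/27

Step 1 — compute v_3(x) by factoring powers of 3 out of the numerator and denominator: v_3(1161/35) = 3. Step 2 — apply |x|_p = p^{-v_p(x)} = 3^{-3} = 1/27.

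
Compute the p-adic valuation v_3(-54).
v_3(-54) = 3

v_3(n) is the largest exponent k such that 3^k divides n. Factor out: -54 = -3^3 · 2. (Sign doesn't affect v_p.) So v_3(-54) = 3.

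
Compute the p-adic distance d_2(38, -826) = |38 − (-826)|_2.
d_2(38, -826) = 1/32

Step 1 — x − y = 38 − (-826) = 864. Step 2 — v_2(864) = 5 (factor: 864 = (2^5 · 27); the sign does not affect v_p). Step 3 — |x − y|_2 = 2^{-5} = 1/32.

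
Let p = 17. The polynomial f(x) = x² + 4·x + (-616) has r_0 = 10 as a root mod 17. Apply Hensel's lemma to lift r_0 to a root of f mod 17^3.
r_2 = 656 (mod 4913)

Hensel: r_{i+1} = r_i − f(r_i)·(f′(r_i))^{-1} mod 17^{i+2}, f′(x) = 2x + 4. Iterate:
  r_0 = 10 (mod 17)
  r_1 = 78 (mod 289)
  r_2 = 656 (mod 4913)
Final: r = 656 satisfies f(r) ≡ 0 mod 17^3.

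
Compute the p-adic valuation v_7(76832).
v_7(76832) = 4

v_7(n) is the largest exponent k such that 7^k divides n. Factor out: 76832 = 7^4 · 32. (Sign doesn't affect v_p.) So v_7(76832) = 4.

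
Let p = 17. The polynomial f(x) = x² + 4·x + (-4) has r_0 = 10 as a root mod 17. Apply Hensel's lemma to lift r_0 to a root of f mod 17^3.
r_2 = 3665 (mod 4913)

Hensel: r_{i+1} = r_i − f(r_i)·(f′(r_i))^{-1} mod 17^{i+2}, f′(x) = 2x + 4. Iterate:
  r_0 = 10 (mod 17)
  r_1 = 197 (mod 289)
  r_2 = 3665 (mod 4913)
Final: r = 3665 satisfies f(r) ≡ 0 mod 17^3.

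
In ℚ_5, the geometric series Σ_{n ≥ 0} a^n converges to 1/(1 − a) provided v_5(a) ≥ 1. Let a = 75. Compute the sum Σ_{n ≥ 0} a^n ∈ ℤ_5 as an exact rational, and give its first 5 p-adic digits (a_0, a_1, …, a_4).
Σ a^n = 1/(1 − a) = -1/74;  first 5 digits = (1, 0, 3, 0, 4)

v_5(a) = 2 ≥ 1, so the series converges in ℤ_5 to 1/(1 − a) = 1/(1 − 75) = -1/74. Expand this rational in ℤ_5: compute digits iteratively via d_i = x_i mod 5, x_{i+1} = (x_i − d_i)/5. The first 5 digits are (1, 0, 3, 0, 4).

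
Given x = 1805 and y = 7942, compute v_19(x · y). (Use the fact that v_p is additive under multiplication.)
v_19(14335310) = 4

v_p(x) = 2 (factor: 1805 = 19^2 · 5); v_p(y) = 2 (factor: 7942 = 19^2 · 22). Additivity: v_p(xy) = v_p(x) + v_p(y) = 2 + 2 = 4. (Direct check: xy = 14335310 = 19^4 · (110).)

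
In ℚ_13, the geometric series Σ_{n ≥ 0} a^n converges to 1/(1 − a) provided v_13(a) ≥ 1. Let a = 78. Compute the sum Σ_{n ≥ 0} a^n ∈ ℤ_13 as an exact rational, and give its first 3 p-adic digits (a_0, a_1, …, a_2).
Σ a^n = 1/(1 − a) = -1/77;  first 3 digits = (1, 6, 10)

v_13(a) = 1 ≥ 1, so the series converges in ℤ_13 to 1/(1 − a) = 1/(1 − 78) = -1/77. Expand this rational in ℤ_13: compute digits iteratively via d_i = x_i mod 13, x_{i+1} = (x_i − d_i)/13. The first 3 digits are (1, 6, 10).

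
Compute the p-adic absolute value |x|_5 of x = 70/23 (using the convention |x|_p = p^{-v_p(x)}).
|70/23|_5 = 1/5

Step 1 — compute v_5(x) by factoring powers of 5 out of the numerator and denominator: v_5(70/23) = 1. Step 2 — apply |x|_p = p^{-v_p(x)} = 5^{-1} = 1/5.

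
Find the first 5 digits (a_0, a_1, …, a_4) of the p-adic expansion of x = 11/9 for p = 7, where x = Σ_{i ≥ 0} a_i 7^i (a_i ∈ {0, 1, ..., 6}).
(a_0, …, a_4) = (2, 3, 5, 0, 3)

v_7(11/9) = 0 (numerator and denominator both coprime to 7), so x ∈ ℤ_7^×. Compute digits iteratively via a_i = x_i mod 7, x_{i+1} = (x_i − a_i)/7, with x_0 = x:
  x_0 = 11/9;  a_0 = 2;  x_1 = (x_0 − 2)/7 = -1/9
  x_1 = -1/9;  a_1 = 3;  x_2 = (x_1 − 3)/7 = -4/9
  x_2 = -4/9;  a_2 = 5;  x_3 = (x_2 − 5)/7 = -7/9
  x_3 = -7/9;  a_3 = 0;  x_4 = (x_3 − 0)/7 = -1/9
  x_4 = -1/9;  a_4 = 3;  x_5 = (x_4 − 3)/7 = -4/9
Digits: (2, 3, 5, 0, 3).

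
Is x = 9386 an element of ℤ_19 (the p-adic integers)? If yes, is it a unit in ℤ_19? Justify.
x ∈ ℤ_19 but not a unit; v_19(x) = 2 > 0

ℤ_19 = {x ∈ ℚ_19 : v_19(x) ≥ 0} and ℤ_19^× = {x ∈ ℤ_19 : v_19(x) = 0}. Here v_19(9386) = v_19(num) − v_19(den) = 2; compare against these criteria.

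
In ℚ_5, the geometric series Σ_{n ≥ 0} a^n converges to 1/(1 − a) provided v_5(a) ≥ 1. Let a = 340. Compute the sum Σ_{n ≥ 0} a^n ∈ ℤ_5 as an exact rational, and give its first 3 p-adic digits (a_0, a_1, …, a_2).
Σ a^n = 1/(1 − a) = -1/339;  first 3 digits = (1, 3, 2)

v_5(a) = 1 ≥ 1, so the series converges in ℤ_5 to 1/(1 − a) = 1/(1 − 340) = -1/339. Expand this rational in ℤ_5: compute digits iteratively via d_i = x_i mod 5, x_{i+1} = (x_i − d_i)/5. The first 3 digits are (1, 3, 2).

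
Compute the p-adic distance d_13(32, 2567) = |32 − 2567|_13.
d_13(32, 2567) = 1/169

Step 1 — x − y = 32 − 2567 = -2535. Step 2 — v_13(-2535) = 2 (factor: -2535 = −(13^2 · 15); the sign does not affect v_p). Step 3 — |x − y|_13 = 13^{-2} = 1/169.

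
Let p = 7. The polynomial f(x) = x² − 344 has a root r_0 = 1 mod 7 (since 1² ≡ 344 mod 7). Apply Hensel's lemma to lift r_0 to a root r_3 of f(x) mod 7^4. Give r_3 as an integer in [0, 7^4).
r_3 = 1373 (mod 2401)

Hensel's recurrence: r_{i+1} = r_i − f(r_i)·(f′(r_i))^{-1} mod 7^{i+2}, with f′(x) = 2x. Iterate:
  r_0 = 1 (mod 7)
  r_1 = 1 (mod 49)
  r_2 = 1 (mod 343)
  r_3 = 1373 (mod 2401)
Final: r_3 = 1373, and one checks f(r_3) ≡ 0 mod 7^4.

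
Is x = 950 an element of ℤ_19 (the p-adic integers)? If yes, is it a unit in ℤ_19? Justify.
x ∈ ℤ_19 but not a unit; v_19(x) = 1 > 0

ℤ_19 = {x ∈ ℚ_19 : v_19(x) ≥ 0} and ℤ_19^× = {x ∈ ℤ_19 : v_19(x) = 0}. Here v_19(950) = v_19(num) − v_19(den) = 1; compare against these criteria.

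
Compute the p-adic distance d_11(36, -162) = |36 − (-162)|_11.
d_11(36, -162) = 1/11

Step 1 — x − y = 36 − (-162) = 198. Step 2 — v_11(198) = 1 (factor: 198 = (11^1 · 18); the sign does not affect v_p). Step 3 — |x − y|_11 = 11^{-1} = 1/11.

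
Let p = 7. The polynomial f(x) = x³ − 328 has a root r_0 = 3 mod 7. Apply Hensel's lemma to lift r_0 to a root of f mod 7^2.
r_1 = 45 (mod 49)

Hensel: r_{i+1} = r_i − f(r_i)/f′(r_i) mod 7^{i+2}, where f′(x) = 3x². Iterate:
  r_0 = 3 (mod 7)
  r_1 = 45 (mod 49)
Final: r = 45 with f(r) ≡ 0 mod 7^2.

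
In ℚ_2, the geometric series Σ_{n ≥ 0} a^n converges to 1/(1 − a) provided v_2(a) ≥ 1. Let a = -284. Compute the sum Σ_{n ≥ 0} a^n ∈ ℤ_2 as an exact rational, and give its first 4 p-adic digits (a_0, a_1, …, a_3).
Σ a^n = 1/(1 − a) = 1/285;  first 4 digits = (1, 0, 1, 0)

v_2(a) = 2 ≥ 1, so the series converges in ℤ_2 to 1/(1 − a) = 1/(1 − (-284)) = 1/285. Expand this rational in ℤ_2: compute digits iteratively via d_i = x_i mod 2, x_{i+1} = (x_i − d_i)/2. The first 4 digits are (1, 0, 1, 0).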